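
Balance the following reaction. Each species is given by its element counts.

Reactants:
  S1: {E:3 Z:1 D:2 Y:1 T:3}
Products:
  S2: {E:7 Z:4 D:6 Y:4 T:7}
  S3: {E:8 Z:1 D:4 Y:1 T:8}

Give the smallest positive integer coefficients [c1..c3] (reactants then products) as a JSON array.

E: 5·3 = 15 | 1·7+1·8 = 15
Z: 5·1 = 5 | 1·4+1·1 = 5
D: 5·2 = 10 | 1·6+1·4 = 10
Y: 5·1 = 5 | 1·4+1·1 = 5
T: 5·3 = 15 | 1·7+1·8 = 15
gcd(5,1,1) = 1

Coefficients: [5, 1, 1]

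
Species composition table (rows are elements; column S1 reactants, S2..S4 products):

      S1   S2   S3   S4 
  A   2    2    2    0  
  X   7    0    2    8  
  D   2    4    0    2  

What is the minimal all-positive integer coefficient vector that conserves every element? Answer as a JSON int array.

A: 6·2 = 12 | 1·2+5·2+4·0 = 12
X: 6·7 = 42 | 1·0+5·2+4·8 = 42
D: 6·2 = 12 | 1·4+5·0+4·2 = 12
gcd(6,1,5,4) = 1

Coefficients: [6, 1, 5, 4]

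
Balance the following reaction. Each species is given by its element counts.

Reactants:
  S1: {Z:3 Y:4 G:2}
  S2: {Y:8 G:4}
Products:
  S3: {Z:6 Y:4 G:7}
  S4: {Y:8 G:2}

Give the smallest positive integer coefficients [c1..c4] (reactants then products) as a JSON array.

Z: 4·3+4·0 = 12 | 2·6+5·0 = 12
Y: 4·4+4·8 = 48 | 2·4+5·8 = 48
G: 4·2+4·4 = 24 | 2·7+5·2 = 24
gcd(4,4,2,5) = 1

Coefficients: [4, 4, 2, 5]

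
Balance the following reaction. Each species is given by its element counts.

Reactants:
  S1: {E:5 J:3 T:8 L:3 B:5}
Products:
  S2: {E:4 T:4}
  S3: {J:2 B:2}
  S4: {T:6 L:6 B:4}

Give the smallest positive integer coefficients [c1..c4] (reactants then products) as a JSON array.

Coefficients: [4, 5, 6, 2]

E: 4·5 = 20 | 5·4+6·0+2·0 = 20
J: 4·3 = 12 | 5·0+6·2+2·0 = 12
T: 4·8 = 32 | 5·4+6·0+2·6 = 32
L: 4·3 = 12 | 5·0+6·0+2·6 = 12
B: 4·5 = 20 | 5·0+6·2+2·4 = 20
gcd(4,5,6,2) = 1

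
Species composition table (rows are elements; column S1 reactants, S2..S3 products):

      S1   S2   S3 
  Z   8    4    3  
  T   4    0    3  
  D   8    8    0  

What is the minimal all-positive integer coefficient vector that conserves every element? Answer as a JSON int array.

Coefficients: [3, 3, 4]

Z: 3·8 = 24 | 3·4+4·3 = 24
T: 3·4 = 12 | 3·0+4·3 = 12
D: 3·8 = 24 | 3·8+4·0 = 24
gcd(3,3,4) = 1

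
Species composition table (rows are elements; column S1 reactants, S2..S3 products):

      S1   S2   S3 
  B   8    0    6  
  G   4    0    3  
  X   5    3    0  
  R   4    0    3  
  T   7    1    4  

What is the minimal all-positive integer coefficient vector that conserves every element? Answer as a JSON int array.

Coefficients: [3, 5, 4]

B: 3·8 = 24 | 5·0+4·6 = 24
G: 3·4 = 12 | 5·0+4·3 = 12
X: 3·5 = 15 | 5·3+4·0 = 15
R: 3·4 = 12 | 5·0+4·3 = 12
T: 3·7 = 21 | 5·1+4·4 = 21
gcd(3,5,4) = 1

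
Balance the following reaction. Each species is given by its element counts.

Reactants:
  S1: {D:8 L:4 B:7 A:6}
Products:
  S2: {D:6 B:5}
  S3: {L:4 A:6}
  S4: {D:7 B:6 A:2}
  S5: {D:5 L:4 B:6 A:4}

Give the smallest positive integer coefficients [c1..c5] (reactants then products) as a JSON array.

Coefficients: [6, 6, 5, 1, 1]

D: 6·8 = 48 | 6·6+5·0+1·7+1·5 = 48
L: 6·4 = 24 | 6·0+5·4+1·0+1·4 = 24
B: 6·7 = 42 | 6·5+5·0+1·6+1·6 = 42
A: 6·6 = 36 | 6·0+5·6+1·2+1·4 = 36
gcd(6,6,5,1,1) = 1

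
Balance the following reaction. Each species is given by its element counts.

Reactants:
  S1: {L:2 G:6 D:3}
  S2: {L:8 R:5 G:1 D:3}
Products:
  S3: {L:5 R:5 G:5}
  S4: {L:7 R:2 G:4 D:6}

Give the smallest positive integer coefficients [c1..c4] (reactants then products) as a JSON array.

L: 5·2+5·8 = 50 | 3·5+5·7 = 50
R: 5·0+5·5 = 25 | 3·5+5·2 = 25
G: 5·6+5·1 = 35 | 3·5+5·4 = 35
D: 5·3+5·3 = 30 | 3·0+5·6 = 30
gcd(5,5,3,5) = 1

Coefficients: [5, 5, 3, 5]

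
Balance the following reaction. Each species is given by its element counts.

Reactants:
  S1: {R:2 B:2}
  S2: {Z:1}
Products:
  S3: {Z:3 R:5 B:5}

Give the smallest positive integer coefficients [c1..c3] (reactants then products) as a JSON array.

Coefficients: [5, 6, 2]

Z: 5·0+6·1 = 6 | 2·3 = 6
R: 5·2+6·0 = 10 | 2·5 = 10
B: 5·2+6·0 = 10 | 2·5 = 10
gcd(5,6,2) = 1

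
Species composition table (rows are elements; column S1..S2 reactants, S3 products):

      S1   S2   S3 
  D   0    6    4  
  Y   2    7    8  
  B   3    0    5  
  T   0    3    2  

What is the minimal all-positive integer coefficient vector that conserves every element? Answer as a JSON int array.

Coefficients: [5, 2, 3]

D: 5·0+2·6 = 12 | 3·4 = 12
Y: 5·2+2·7 = 24 | 3·8 = 24
B: 5·3+2·0 = 15 | 3·5 = 15
T: 5·0+2·3 = 6 | 3·2 = 6
gcd(5,2,3) = 1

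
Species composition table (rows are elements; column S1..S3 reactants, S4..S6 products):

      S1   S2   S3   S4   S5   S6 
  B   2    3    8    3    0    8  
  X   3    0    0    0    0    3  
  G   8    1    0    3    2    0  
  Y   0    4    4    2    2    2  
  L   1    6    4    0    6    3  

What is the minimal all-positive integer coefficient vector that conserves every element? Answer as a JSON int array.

B: 3·2+4·3+3·8 = 42 | 6·3+5·0+3·8 = 42
X: 3·3+4·0+3·0 = 9 | 6·0+5·0+3·3 = 9
G: 3·8+4·1+3·0 = 28 | 6·3+5·2+3·0 = 28
Y: 3·0+4·4+3·4 = 28 | 6·2+5·2+3·2 = 28
L: 3·1+4·6+3·4 = 39 | 6·0+5·6+3·3 = 39
gcd(3,4,3,6,5,3) = 1

Coefficients: [3, 4, 3, 6, 5, 3]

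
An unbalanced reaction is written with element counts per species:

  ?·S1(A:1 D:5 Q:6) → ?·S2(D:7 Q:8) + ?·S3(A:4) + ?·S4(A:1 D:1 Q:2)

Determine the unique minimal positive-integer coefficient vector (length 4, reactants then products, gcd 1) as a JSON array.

Coefficients: [6, 4, 1, 2]

A: 6·1 = 6 | 4·0+1·4+2·1 = 6
D: 6·5 = 30 | 4·7+1·0+2·1 = 30
Q: 6·6 = 36 | 4·8+1·0+2·2 = 36
gcd(6,4,1,2) = 1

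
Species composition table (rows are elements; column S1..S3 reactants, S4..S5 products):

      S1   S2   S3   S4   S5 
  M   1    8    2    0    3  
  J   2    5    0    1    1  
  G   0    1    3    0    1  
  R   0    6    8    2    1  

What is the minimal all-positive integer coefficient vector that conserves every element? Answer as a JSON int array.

M: 2·1+1·8+1·2 = 12 | 5·0+4·3 = 12
J: 2·2+1·5+1·0 = 9 | 5·1+4·1 = 9
G: 2·0+1·1+1·3 = 4 | 5·0+4·1 = 4
R: 2·0+1·6+1·8 = 14 | 5·2+4·1 = 14
gcd(2,1,1,5,4) = 1

Coefficients: [2, 1, 1, 5, 4]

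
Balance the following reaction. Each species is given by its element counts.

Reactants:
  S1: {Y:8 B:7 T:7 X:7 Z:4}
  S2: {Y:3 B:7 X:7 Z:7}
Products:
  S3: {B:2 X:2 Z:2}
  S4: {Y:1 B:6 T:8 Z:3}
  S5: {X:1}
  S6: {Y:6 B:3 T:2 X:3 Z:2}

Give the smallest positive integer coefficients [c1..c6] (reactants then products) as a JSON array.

Coefficients: [2, 1, 3, 1, 6, 3]

Y: 2·8+1·3 = 19 | 3·0+1·1+6·0+3·6 = 19
B: 2·7+1·7 = 21 | 3·2+1·6+6·0+3·3 = 21
T: 2·7+1·0 = 14 | 3·0+1·8+6·0+3·2 = 14
X: 2·7+1·7 = 21 | 3·2+1·0+6·1+3·3 = 21
Z: 2·4+1·7 = 15 | 3·2+1·3+6·0+3·2 = 15
gcd(2,1,3,1,6,3) = 1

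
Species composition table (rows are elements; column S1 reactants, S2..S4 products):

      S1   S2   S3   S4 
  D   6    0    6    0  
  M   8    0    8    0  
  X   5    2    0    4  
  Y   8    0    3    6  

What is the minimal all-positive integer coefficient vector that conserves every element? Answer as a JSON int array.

Coefficients: [6, 5, 6, 5]

D: 6·6 = 36 | 5·0+6·6+5·0 = 36
M: 6·8 = 48 | 5·0+6·8+5·0 = 48
X: 6·5 = 30 | 5·2+6·0+5·4 = 30
Y: 6·8 = 48 | 5·0+6·3+5·6 = 48
gcd(6,5,6,5) = 1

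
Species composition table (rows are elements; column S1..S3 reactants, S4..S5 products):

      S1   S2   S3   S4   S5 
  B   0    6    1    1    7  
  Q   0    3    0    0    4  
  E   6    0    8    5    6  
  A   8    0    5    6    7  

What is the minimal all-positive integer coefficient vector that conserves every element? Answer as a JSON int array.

B: 5·0+4·6+1·1 = 25 | 4·1+3·7 = 25
Q: 5·0+4·3+1·0 = 12 | 4·0+3·4 = 12
E: 5·6+4·0+1·8 = 38 | 4·5+3·6 = 38
A: 5·8+4·0+1·5 = 45 | 4·6+3·7 = 45
gcd(5,4,1,4,3) = 1

Coefficients: [5, 4, 1, 4, 3]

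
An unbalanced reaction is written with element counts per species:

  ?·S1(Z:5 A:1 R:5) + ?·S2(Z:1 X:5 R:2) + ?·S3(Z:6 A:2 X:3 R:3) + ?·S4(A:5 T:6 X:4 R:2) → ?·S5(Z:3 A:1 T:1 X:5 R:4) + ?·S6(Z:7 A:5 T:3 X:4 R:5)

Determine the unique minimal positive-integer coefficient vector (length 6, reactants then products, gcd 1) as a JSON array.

Z: 2·5+2·1+3·6+2·0 = 30 | 3·3+3·7 = 30
A: 2·1+2·0+3·2+2·5 = 18 | 3·1+3·5 = 18
T: 2·0+2·0+3·0+2·6 = 12 | 3·1+3·3 = 12
X: 2·0+2·5+3·3+2·4 = 27 | 3·5+3·4 = 27
R: 2·5+2·2+3·3+2·2 = 27 | 3·4+3·5 = 27
gcd(2,2,3,2,3,3) = 1

Coefficients: [2, 2, 3, 2, 3, 3]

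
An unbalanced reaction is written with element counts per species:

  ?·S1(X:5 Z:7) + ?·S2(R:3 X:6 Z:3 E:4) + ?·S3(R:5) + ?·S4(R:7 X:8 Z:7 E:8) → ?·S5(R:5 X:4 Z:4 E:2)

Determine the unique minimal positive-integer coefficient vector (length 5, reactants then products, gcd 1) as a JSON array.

Coefficients: [2, 1, 4, 1, 6]

R: 2·0+1·3+4·5+1·7 = 30 | 6·5 = 30
X: 2·5+1·6+4·0+1·8 = 24 | 6·4 = 24
Z: 2·7+1·3+4·0+1·7 = 24 | 6·4 = 24
E: 2·0+1·4+4·0+1·8 = 12 | 6·2 = 12
gcd(2,1,4,1,6) = 1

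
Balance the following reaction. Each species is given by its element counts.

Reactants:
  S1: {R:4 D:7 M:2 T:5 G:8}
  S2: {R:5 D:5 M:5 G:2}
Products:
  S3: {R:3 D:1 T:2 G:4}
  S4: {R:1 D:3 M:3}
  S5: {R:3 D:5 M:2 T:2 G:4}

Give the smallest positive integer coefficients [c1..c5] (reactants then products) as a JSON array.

Coefficients: [4, 4, 5, 6, 5]

R: 4·4+4·5 = 36 | 5·3+6·1+5·3 = 36
D: 4·7+4·5 = 48 | 5·1+6·3+5·5 = 48
M: 4·2+4·5 = 28 | 5·0+6·3+5·2 = 28
T: 4·5+4·0 = 20 | 5·2+6·0+5·2 = 20
G: 4·8+4·2 = 40 | 5·4+6·0+5·4 = 40
gcd(4,4,5,6,5) = 1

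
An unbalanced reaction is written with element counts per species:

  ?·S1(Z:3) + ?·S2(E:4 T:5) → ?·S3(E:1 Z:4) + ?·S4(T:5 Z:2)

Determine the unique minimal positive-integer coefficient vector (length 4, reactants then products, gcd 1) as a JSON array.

E: 6·0+1·4 = 4 | 4·1+1·0 = 4
T: 6·0+1·5 = 5 | 4·0+1·5 = 5
Z: 6·3+1·0 = 18 | 4·4+1·2 = 18
gcd(6,1,4,1) = 1

Coefficients: [6, 1, 4, 1]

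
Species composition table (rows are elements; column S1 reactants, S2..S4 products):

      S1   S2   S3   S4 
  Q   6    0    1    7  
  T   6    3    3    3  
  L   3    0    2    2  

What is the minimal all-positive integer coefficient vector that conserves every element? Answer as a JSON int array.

Q: 4·6 = 24 | 2·0+3·1+3·7 = 24
T: 4·6 = 24 | 2·3+3·3+3·3 = 24
L: 4·3 = 12 | 2·0+3·2+3·2 = 12
gcd(4,2,3,3) = 1

Coefficients: [4, 2, 3, 3]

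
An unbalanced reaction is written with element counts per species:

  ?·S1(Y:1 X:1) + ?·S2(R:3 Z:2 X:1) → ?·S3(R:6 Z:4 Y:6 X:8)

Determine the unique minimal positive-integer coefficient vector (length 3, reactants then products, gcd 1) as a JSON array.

R: 6·0+2·3 = 6 | 1·6 = 6
Z: 6·0+2·2 = 4 | 1·4 = 4
Y: 6·1+2·0 = 6 | 1·6 = 6
X: 6·1+2·1 = 8 | 1·8 = 8
gcd(6,2,1) = 1

Coefficients: [6, 2, 1]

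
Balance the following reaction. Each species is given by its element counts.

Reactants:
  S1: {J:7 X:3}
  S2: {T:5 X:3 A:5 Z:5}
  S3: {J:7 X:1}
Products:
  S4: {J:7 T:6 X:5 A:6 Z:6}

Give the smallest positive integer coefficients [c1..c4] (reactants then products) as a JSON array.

Coefficients: [1, 6, 4, 5]

J: 1·7+6·0+4·7 = 35 | 5·7 = 35
T: 1·0+6·5+4·0 = 30 | 5·6 = 30
X: 1·3+6·3+4·1 = 25 | 5·5 = 25
A: 1·0+6·5+4·0 = 30 | 5·6 = 30
Z: 1·0+6·5+4·0 = 30 | 5·6 = 30
gcd(1,6,4,5) = 1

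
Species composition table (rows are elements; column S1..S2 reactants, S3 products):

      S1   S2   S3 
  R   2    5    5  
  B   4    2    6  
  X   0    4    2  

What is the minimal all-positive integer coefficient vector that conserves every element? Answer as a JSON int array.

R: 5·2+2·5 = 20 | 4·5 = 20
B: 5·4+2·2 = 24 | 4·6 = 24
X: 5·0+2·4 = 8 | 4·2 = 8
gcd(5,2,4) = 1

Coefficients: [5, 2, 4]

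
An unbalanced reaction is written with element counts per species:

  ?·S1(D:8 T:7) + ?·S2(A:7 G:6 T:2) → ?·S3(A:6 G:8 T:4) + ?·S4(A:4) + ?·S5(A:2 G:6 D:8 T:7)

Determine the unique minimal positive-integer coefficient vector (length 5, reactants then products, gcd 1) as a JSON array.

A: 2·0+6·7 = 42 | 3·6+5·4+2·2 = 42
G: 2·0+6·6 = 36 | 3·8+5·0+2·6 = 36
D: 2·8+6·0 = 16 | 3·0+5·0+2·8 = 16
T: 2·7+6·2 = 26 | 3·4+5·0+2·7 = 26
gcd(2,6,3,5,2) = 1

Coefficients: [2, 6, 3, 5, 2]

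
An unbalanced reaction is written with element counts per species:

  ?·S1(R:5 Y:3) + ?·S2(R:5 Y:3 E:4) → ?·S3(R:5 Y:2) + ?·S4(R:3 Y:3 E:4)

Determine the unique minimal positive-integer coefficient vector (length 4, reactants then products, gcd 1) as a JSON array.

R: 4·5+5·5 = 45 | 6·5+5·3 = 45
Y: 4·3+5·3 = 27 | 6·2+5·3 = 27
E: 4·0+5·4 = 20 | 6·0+5·4 = 20
gcd(4,5,6,5) = 1

Coefficients: [4, 5, 6, 5]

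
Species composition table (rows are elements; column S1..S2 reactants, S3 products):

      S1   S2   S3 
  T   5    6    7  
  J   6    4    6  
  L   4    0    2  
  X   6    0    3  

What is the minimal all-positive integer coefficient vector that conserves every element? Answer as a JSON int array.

T: 2·5+3·6 = 28 | 4·7 = 28
J: 2·6+3·4 = 24 | 4·6 = 24
L: 2·4+3·0 = 8 | 4·2 = 8
X: 2·6+3·0 = 12 | 4·3 = 12
gcd(2,3,4) = 1

Coefficients: [2, 3, 4]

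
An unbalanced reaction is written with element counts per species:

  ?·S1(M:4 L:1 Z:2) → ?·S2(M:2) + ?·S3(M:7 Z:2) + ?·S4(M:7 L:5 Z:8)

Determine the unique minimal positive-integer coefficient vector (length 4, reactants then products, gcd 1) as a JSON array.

M: 5·4 = 20 | 3·2+1·7+1·7 = 20
L: 5·1 = 5 | 3·0+1·0+1·5 = 5
Z: 5·2 = 10 | 3·0+1·2+1·8 = 10
gcd(5,3,1,1) = 1

Coefficients: [5, 3, 1, 1]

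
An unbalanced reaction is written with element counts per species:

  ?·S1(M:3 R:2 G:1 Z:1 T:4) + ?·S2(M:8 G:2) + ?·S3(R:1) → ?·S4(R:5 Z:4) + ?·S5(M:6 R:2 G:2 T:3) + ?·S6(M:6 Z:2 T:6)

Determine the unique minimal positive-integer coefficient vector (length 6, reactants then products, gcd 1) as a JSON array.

Coefficients: [6, 3, 5, 1, 6, 1]

M: 6·3+3·8+5·0 = 42 | 1·0+6·6+1·6 = 42
R: 6·2+3·0+5·1 = 17 | 1·5+6·2+1·0 = 17
G: 6·1+3·2+5·0 = 12 | 1·0+6·2+1·0 = 12
Z: 6·1+3·0+5·0 = 6 | 1·4+6·0+1·2 = 6
T: 6·4+3·0+5·0 = 24 | 1·0+6·3+1·6 = 24
gcd(6,3,5,1,6,1) = 1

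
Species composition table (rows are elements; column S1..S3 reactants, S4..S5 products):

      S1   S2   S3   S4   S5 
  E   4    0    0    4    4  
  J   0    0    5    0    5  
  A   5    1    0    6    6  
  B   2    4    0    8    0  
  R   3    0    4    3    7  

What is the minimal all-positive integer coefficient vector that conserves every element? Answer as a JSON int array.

E: 4·4+4·0+1·0 = 16 | 3·4+1·4 = 16
J: 4·0+4·0+1·5 = 5 | 3·0+1·5 = 5
A: 4·5+4·1+1·0 = 24 | 3·6+1·6 = 24
B: 4·2+4·4+1·0 = 24 | 3·8+1·0 = 24
R: 4·3+4·0+1·4 = 16 | 3·3+1·7 = 16
gcd(4,4,1,3,1) = 1

Coefficients: [4, 4, 1, 3, 1]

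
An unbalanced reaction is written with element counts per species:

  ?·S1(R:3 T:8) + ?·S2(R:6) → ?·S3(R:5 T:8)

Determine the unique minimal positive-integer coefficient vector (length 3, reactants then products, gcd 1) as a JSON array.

R: 3·3+1·6 = 15 | 3·5 = 15
T: 3·8+1·0 = 24 | 3·8 = 24
gcd(3,1,3) = 1

Coefficients: [3, 1, 3]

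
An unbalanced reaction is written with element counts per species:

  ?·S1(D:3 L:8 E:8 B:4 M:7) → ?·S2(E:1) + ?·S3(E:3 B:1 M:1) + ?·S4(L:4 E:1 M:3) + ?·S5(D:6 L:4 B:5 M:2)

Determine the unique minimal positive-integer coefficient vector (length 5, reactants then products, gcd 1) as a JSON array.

D: 2·3 = 6 | 4·0+3·0+3·0+1·6 = 6
L: 2·8 = 16 | 4·0+3·0+3·4+1·4 = 16
E: 2·8 = 16 | 4·1+3·3+3·1+1·0 = 16
B: 2·4 = 8 | 4·0+3·1+3·0+1·5 = 8
M: 2·7 = 14 | 4·0+3·1+3·3+1·2 = 14
gcd(2,4,3,3,1) = 1

Coefficients: [2, 4, 3, 3, 1]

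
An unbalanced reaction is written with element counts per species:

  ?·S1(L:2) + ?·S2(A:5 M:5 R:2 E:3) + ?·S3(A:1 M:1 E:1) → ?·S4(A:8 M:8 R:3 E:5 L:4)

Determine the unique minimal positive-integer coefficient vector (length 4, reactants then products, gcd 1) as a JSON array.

Coefficients: [4, 3, 1, 2]

A: 4·0+3·5+1·1 = 16 | 2·8 = 16
M: 4·0+3·5+1·1 = 16 | 2·8 = 16
R: 4·0+3·2+1·0 = 6 | 2·3 = 6
E: 4·0+3·3+1·1 = 10 | 2·5 = 10
L: 4·2+3·0+1·0 = 8 | 2·4 = 8
gcd(4,3,1,2) = 1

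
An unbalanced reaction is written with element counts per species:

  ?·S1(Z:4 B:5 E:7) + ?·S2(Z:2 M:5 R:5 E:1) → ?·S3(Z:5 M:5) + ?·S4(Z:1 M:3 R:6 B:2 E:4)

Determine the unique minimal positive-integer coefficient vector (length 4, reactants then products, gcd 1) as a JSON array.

Coefficients: [2, 6, 3, 5]

Z: 2·4+6·2 = 20 | 3·5+5·1 = 20
M: 2·0+6·5 = 30 | 3·5+5·3 = 30
R: 2·0+6·5 = 30 | 3·0+5·6 = 30
B: 2·5+6·0 = 10 | 3·0+5·2 = 10
E: 2·7+6·1 = 20 | 3·0+5·4 = 20
gcd(2,6,3,5) = 1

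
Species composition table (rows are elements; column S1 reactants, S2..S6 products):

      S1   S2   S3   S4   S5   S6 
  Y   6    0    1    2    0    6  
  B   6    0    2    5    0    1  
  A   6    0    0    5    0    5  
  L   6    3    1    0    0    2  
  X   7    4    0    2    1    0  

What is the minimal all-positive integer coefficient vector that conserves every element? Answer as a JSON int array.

Y: 5·6 = 30 | 6·0+6·1+3·2+5·0+3·6 = 30
B: 5·6 = 30 | 6·0+6·2+3·5+5·0+3·1 = 30
A: 5·6 = 30 | 6·0+6·0+3·5+5·0+3·5 = 30
L: 5·6 = 30 | 6·3+6·1+3·0+5·0+3·2 = 30
X: 5·7 = 35 | 6·4+6·0+3·2+5·1+3·0 = 35
gcd(5,6,6,3,5,3) = 1

Coefficients: [5, 6, 6, 3, 5, 3]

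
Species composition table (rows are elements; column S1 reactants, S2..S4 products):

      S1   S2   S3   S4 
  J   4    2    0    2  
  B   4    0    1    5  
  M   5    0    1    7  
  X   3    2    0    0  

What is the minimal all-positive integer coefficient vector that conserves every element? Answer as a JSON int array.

Coefficients: [2, 3, 3, 1]

J: 2·4 = 8 | 3·2+3·0+1·2 = 8
B: 2·4 = 8 | 3·0+3·1+1·5 = 8
M: 2·5 = 10 | 3·0+3·1+1·7 = 10
X: 2·3 = 6 | 3·2+3·0+1·0 = 6
gcd(2,3,3,1) = 1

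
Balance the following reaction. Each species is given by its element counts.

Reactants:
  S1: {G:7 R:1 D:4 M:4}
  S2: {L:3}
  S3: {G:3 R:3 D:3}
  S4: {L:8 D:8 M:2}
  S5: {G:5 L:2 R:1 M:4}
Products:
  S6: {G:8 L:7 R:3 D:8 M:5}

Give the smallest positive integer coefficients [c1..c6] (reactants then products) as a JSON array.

G: 3·7+4·0+4·3+3·0+3·5 = 48 | 6·8 = 48
L: 3·0+4·3+4·0+3·8+3·2 = 42 | 6·7 = 42
R: 3·1+4·0+4·3+3·0+3·1 = 18 | 6·3 = 18
D: 3·4+4·0+4·3+3·8+3·0 = 48 | 6·8 = 48
M: 3·4+4·0+4·0+3·2+3·4 = 30 | 6·5 = 30
gcd(3,4,4,3,3,6) = 1

Coefficients: [3, 4, 4, 3, 3, 6]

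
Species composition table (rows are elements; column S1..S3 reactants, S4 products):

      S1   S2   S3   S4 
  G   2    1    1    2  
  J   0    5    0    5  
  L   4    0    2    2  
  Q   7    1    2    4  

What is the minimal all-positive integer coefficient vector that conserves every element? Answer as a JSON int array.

G: 1·2+3·1+1·1 = 6 | 3·2 = 6
J: 1·0+3·5+1·0 = 15 | 3·5 = 15
L: 1·4+3·0+1·2 = 6 | 3·2 = 6
Q: 1·7+3·1+1·2 = 12 | 3·4 = 12
gcd(1,3,1,3) = 1

Coefficients: [1, 3, 1, 3]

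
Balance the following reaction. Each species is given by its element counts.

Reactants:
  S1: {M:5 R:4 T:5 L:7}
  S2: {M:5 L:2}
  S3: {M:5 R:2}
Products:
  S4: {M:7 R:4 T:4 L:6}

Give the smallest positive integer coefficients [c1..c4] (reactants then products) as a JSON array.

Coefficients: [4, 1, 2, 5]

M: 4·5+1·5+2·5 = 35 | 5·7 = 35
R: 4·4+1·0+2·2 = 20 | 5·4 = 20
T: 4·5+1·0+2·0 = 20 | 5·4 = 20
L: 4·7+1·2+2·0 = 30 | 5·6 = 30
gcd(4,1,2,5) = 1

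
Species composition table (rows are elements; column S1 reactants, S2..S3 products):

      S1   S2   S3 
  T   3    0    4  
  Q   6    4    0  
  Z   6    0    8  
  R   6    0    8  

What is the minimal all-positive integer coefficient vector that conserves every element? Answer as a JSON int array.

T: 4·3 = 12 | 6·0+3·4 = 12
Q: 4·6 = 24 | 6·4+3·0 = 24
Z: 4·6 = 24 | 6·0+3·8 = 24
R: 4·6 = 24 | 6·0+3·8 = 24
gcd(4,6,3) = 1

Coefficients: [4, 6, 3]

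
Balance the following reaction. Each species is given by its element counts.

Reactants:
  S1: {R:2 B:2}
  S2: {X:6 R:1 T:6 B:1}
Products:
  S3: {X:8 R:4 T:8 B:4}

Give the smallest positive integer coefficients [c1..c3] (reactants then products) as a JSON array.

X: 4·0+4·6 = 24 | 3·8 = 24
R: 4·2+4·1 = 12 | 3·4 = 12
T: 4·0+4·6 = 24 | 3·8 = 24
B: 4·2+4·1 = 12 | 3·4 = 12
gcd(4,4,3) = 1

Coefficients: [4, 4, 3]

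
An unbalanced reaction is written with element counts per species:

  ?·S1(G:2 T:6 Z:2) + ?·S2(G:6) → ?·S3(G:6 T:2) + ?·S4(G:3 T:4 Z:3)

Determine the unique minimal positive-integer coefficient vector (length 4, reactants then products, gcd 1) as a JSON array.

Coefficients: [3, 5, 5, 2]

G: 3·2+5·6 = 36 | 5·6+2·3 = 36
T: 3·6+5·0 = 18 | 5·2+2·4 = 18
Z: 3·2+5·0 = 6 | 5·0+2·3 = 6
gcd(3,5,5,2) = 1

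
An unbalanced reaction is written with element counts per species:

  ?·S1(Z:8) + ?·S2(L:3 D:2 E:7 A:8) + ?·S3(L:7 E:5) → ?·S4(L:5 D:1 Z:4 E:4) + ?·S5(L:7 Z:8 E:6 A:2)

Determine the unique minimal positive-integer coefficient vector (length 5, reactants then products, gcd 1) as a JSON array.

L: 5·0+1·3+5·7 = 38 | 2·5+4·7 = 38
D: 5·0+1·2+5·0 = 2 | 2·1+4·0 = 2
Z: 5·8+1·0+5·0 = 40 | 2·4+4·8 = 40
E: 5·0+1·7+5·5 = 32 | 2·4+4·6 = 32
A: 5·0+1·8+5·0 = 8 | 2·0+4·2 = 8
gcd(5,1,5,2,4) = 1

Coefficients: [5, 1, 5, 2, 4]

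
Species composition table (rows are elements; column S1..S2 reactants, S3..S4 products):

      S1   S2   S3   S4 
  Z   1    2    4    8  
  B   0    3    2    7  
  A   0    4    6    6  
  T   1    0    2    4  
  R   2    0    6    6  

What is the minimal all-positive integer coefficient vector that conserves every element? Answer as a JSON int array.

Coefficients: [6, 3, 1, 1]

Z: 6·1+3·2 = 12 | 1·4+1·8 = 12
B: 6·0+3·3 = 9 | 1·2+1·7 = 9
A: 6·0+3·4 = 12 | 1·6+1·6 = 12
T: 6·1+3·0 = 6 | 1·2+1·4 = 6
R: 6·2+3·0 = 12 | 1·6+1·6 = 12
gcd(6,3,1,1) = 1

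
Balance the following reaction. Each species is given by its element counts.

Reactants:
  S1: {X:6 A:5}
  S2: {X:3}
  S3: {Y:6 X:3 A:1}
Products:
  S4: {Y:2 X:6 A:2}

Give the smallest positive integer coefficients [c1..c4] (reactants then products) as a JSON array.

Coefficients: [1, 3, 1, 3]

Y: 1·0+3·0+1·6 = 6 | 3·2 = 6
X: 1·6+3·3+1·3 = 18 | 3·6 = 18
A: 1·5+3·0+1·1 = 6 | 3·2 = 6
gcd(1,3,1,3) = 1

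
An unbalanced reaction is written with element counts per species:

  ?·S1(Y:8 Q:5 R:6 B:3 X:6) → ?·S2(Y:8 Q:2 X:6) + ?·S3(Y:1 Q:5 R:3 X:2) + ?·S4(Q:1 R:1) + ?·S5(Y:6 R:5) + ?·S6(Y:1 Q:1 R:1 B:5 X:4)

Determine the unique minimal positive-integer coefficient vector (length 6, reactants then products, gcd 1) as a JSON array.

Y: 5·8 = 40 | 2·8+3·1+3·0+3·6+3·1 = 40
Q: 5·5 = 25 | 2·2+3·5+3·1+3·0+3·1 = 25
R: 5·6 = 30 | 2·0+3·3+3·1+3·5+3·1 = 30
B: 5·3 = 15 | 2·0+3·0+3·0+3·0+3·5 = 15
X: 5·6 = 30 | 2·6+3·2+3·0+3·0+3·4 = 30
gcd(5,2,3,3,3,3) = 1

Coefficients: [5, 2, 3, 3, 3, 3]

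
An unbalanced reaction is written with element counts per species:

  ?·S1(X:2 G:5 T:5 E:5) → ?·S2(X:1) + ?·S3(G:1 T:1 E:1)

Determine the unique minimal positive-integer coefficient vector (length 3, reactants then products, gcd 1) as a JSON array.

Coefficients: [1, 2, 5]

X: 1·2 = 2 | 2·1+5·0 = 2
G: 1·5 = 5 | 2·0+5·1 = 5
T: 1·5 = 5 | 2·0+5·1 = 5
E: 1·5 = 5 | 2·0+5·1 = 5
gcd(1,2,5) = 1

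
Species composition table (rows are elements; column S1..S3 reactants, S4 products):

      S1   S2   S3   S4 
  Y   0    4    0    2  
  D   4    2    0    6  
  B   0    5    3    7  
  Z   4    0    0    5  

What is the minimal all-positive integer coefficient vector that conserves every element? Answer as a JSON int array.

Coefficients: [5, 2, 6, 4]

Y: 5·0+2·4+6·0 = 8 | 4·2 = 8
D: 5·4+2·2+6·0 = 24 | 4·6 = 24
B: 5·0+2·5+6·3 = 28 | 4·7 = 28
Z: 5·4+2·0+6·0 = 20 | 4·5 = 20
gcd(5,2,6,4) = 1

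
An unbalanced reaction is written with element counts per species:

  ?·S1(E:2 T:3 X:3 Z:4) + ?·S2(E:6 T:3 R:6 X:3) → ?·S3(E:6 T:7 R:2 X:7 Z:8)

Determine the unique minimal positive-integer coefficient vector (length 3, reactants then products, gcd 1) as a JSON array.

Coefficients: [6, 1, 3]

E: 6·2+1·6 = 18 | 3·6 = 18
T: 6·3+1·3 = 21 | 3·7 = 21
R: 6·0+1·6 = 6 | 3·2 = 6
X: 6·3+1·3 = 21 | 3·7 = 21
Z: 6·4+1·0 = 24 | 3·8 = 24
gcd(6,1,3) = 1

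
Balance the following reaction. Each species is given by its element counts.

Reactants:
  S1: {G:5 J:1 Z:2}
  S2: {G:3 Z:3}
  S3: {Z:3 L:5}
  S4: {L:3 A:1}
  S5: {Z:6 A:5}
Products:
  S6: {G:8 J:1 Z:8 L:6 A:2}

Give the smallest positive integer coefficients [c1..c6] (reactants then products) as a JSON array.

G: 5·5+5·3+3·0+5·0+1·0 = 40 | 5·8 = 40
J: 5·1+5·0+3·0+5·0+1·0 = 5 | 5·1 = 5
Z: 5·2+5·3+3·3+5·0+1·6 = 40 | 5·8 = 40
L: 5·0+5·0+3·5+5·3+1·0 = 30 | 5·6 = 30
A: 5·0+5·0+3·0+5·1+1·5 = 10 | 5·2 = 10
gcd(5,5,3,5,1,5) = 1

Coefficients: [5, 5, 3, 5, 1, 5]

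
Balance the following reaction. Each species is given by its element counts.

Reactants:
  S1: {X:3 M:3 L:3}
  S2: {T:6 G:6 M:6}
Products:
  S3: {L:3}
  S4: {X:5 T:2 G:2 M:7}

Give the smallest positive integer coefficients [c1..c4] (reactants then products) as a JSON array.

Coefficients: [5, 1, 5, 3]

X: 5·3+1·0 = 15 | 5·0+3·5 = 15
T: 5·0+1·6 = 6 | 5·0+3·2 = 6
G: 5·0+1·6 = 6 | 5·0+3·2 = 6
M: 5·3+1·6 = 21 | 5·0+3·7 = 21
L: 5·3+1·0 = 15 | 5·3+3·0 = 15
gcd(5,1,5,3) = 1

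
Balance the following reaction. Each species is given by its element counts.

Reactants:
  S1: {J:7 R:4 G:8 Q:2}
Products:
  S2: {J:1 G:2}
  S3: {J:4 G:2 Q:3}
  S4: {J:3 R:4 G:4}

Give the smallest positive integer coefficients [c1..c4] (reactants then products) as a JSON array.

Coefficients: [3, 4, 2, 3]

J: 3·7 = 21 | 4·1+2·4+3·3 = 21
R: 3·4 = 12 | 4·0+2·0+3·4 = 12
G: 3·8 = 24 | 4·2+2·2+3·4 = 24
Q: 3·2 = 6 | 4·0+2·3+3·0 = 6
gcd(3,4,2,3) = 1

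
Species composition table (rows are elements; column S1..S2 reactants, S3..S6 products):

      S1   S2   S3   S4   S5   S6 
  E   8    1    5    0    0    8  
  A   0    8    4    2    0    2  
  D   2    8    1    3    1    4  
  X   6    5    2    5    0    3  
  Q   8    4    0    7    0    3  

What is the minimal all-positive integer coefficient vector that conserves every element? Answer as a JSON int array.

E: 2·8+2·1 = 18 | 2·5+3·0+5·0+1·8 = 18
A: 2·0+2·8 = 16 | 2·4+3·2+5·0+1·2 = 16
D: 2·2+2·8 = 20 | 2·1+3·3+5·1+1·4 = 20
X: 2·6+2·5 = 22 | 2·2+3·5+5·0+1·3 = 22
Q: 2·8+2·4 = 24 | 2·0+3·7+5·0+1·3 = 24
gcd(2,2,2,3,5,1) = 1

Coefficients: [2, 2, 2, 3, 5, 1]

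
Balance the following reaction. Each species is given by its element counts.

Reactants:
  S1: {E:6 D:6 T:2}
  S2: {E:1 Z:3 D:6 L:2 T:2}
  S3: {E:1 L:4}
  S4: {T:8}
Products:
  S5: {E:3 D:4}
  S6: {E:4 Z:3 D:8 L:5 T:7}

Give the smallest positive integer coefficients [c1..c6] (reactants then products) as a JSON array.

Coefficients: [2, 4, 3, 2, 1, 4]

E: 2·6+4·1+3·1+2·0 = 19 | 1·3+4·4 = 19
Z: 2·0+4·3+3·0+2·0 = 12 | 1·0+4·3 = 12
D: 2·6+4·6+3·0+2·0 = 36 | 1·4+4·8 = 36
L: 2·0+4·2+3·4+2·0 = 20 | 1·0+4·5 = 20
T: 2·2+4·2+3·0+2·8 = 28 | 1·0+4·7 = 28
gcd(2,4,3,2,1,4) = 1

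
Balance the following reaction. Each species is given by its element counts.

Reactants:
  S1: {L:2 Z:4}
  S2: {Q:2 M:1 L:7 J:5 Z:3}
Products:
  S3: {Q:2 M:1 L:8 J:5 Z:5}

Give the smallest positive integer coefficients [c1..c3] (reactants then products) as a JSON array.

Q: 1·0+2·2 = 4 | 2·2 = 4
M: 1·0+2·1 = 2 | 2·1 = 2
L: 1·2+2·7 = 16 | 2·8 = 16
J: 1·0+2·5 = 10 | 2·5 = 10
Z: 1·4+2·3 = 10 | 2·5 = 10
gcd(1,2,2) = 1

Coefficients: [1, 2, 2]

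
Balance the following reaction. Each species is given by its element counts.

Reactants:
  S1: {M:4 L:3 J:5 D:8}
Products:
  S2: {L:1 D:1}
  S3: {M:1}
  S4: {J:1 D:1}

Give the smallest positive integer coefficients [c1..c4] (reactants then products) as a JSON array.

M: 1·4 = 4 | 3·0+4·1+5·0 = 4
L: 1·3 = 3 | 3·1+4·0+5·0 = 3
J: 1·5 = 5 | 3·0+4·0+5·1 = 5
D: 1·8 = 8 | 3·1+4·0+5·1 = 8
gcd(1,3,4,5) = 1

Coefficients: [1, 3, 4, 5]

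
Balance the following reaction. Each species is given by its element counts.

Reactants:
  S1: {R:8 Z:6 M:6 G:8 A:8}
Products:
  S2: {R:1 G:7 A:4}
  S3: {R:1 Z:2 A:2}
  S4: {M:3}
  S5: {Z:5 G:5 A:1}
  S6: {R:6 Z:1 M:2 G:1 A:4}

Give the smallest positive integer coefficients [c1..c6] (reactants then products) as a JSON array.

R: 5·8 = 40 | 2·1+2·1+6·0+4·0+6·6 = 40
Z: 5·6 = 30 | 2·0+2·2+6·0+4·5+6·1 = 30
M: 5·6 = 30 | 2·0+2·0+6·3+4·0+6·2 = 30
G: 5·8 = 40 | 2·7+2·0+6·0+4·5+6·1 = 40
A: 5·8 = 40 | 2·4+2·2+6·0+4·1+6·4 = 40
gcd(5,2,2,6,4,6) = 1

Coefficients: [5, 2, 2, 6, 4, 6]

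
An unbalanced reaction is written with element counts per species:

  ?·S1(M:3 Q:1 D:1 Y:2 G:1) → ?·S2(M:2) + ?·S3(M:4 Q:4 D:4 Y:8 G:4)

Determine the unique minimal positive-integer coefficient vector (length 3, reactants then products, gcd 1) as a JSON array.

M: 4·3 = 12 | 4·2+1·4 = 12
Q: 4·1 = 4 | 4·0+1·4 = 4
D: 4·1 = 4 | 4·0+1·4 = 4
Y: 4·2 = 8 | 4·0+1·8 = 8
G: 4·1 = 4 | 4·0+1·4 = 4
gcd(4,4,1) = 1

Coefficients: [4, 4, 1]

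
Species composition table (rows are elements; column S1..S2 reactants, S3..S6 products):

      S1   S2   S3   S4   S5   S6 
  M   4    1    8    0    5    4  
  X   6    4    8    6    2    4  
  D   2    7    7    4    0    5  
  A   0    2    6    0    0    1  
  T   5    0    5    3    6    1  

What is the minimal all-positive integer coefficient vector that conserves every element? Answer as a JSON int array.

Coefficients: [6, 5, 1, 5, 1, 4]

M: 6·4+5·1 = 29 | 1·8+5·0+1·5+4·4 = 29
X: 6·6+5·4 = 56 | 1·8+5·6+1·2+4·4 = 56
D: 6·2+5·7 = 47 | 1·7+5·4+1·0+4·5 = 47
A: 6·0+5·2 = 10 | 1·6+5·0+1·0+4·1 = 10
T: 6·5+5·0 = 30 | 1·5+5·3+1·6+4·1 = 30
gcd(6,5,1,5,1,4) = 1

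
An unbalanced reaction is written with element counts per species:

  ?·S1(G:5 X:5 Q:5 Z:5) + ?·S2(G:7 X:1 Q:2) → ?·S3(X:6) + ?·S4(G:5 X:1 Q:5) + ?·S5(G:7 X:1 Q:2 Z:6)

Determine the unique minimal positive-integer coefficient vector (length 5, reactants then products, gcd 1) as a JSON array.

G: 6·5+5·7 = 65 | 4·0+6·5+5·7 = 65
X: 6·5+5·1 = 35 | 4·6+6·1+5·1 = 35
Q: 6·5+5·2 = 40 | 4·0+6·5+5·2 = 40
Z: 6·5+5·0 = 30 | 4·0+6·0+5·6 = 30
gcd(6,5,4,6,5) = 1

Coefficients: [6, 5, 4, 6, 5]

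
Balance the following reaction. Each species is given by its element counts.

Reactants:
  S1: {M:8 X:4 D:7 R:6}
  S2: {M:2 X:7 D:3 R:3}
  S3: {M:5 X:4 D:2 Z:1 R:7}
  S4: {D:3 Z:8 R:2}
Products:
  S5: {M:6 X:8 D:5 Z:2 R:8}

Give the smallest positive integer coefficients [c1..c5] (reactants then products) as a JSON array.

Coefficients: [1, 4, 4, 1, 6]

M: 1·8+4·2+4·5+1·0 = 36 | 6·6 = 36
X: 1·4+4·7+4·4+1·0 = 48 | 6·8 = 48
D: 1·7+4·3+4·2+1·3 = 30 | 6·5 = 30
Z: 1·0+4·0+4·1+1·8 = 12 | 6·2 = 12
R: 1·6+4·3+4·7+1·2 = 48 | 6·8 = 48
gcd(1,4,4,1,6) = 1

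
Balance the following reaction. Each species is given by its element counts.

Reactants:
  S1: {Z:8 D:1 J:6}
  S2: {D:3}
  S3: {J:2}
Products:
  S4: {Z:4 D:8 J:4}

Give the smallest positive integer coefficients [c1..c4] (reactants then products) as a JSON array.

Coefficients: [1, 5, 1, 2]

Z: 1·8+5·0+1·0 = 8 | 2·4 = 8
D: 1·1+5·3+1·0 = 16 | 2·8 = 16
J: 1·6+5·0+1·2 = 8 | 2·4 = 8
gcd(1,5,1,2) = 1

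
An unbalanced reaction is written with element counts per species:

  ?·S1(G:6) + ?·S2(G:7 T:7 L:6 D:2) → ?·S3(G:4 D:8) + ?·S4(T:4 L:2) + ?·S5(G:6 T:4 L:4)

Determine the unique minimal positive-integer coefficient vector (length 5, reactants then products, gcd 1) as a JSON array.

G: 1·6+4·7 = 34 | 1·4+2·0+5·6 = 34
T: 1·0+4·7 = 28 | 1·0+2·4+5·4 = 28
L: 1·0+4·6 = 24 | 1·0+2·2+5·4 = 24
D: 1·0+4·2 = 8 | 1·8+2·0+5·0 = 8
gcd(1,4,1,2,5) = 1

Coefficients: [1, 4, 1, 2, 5]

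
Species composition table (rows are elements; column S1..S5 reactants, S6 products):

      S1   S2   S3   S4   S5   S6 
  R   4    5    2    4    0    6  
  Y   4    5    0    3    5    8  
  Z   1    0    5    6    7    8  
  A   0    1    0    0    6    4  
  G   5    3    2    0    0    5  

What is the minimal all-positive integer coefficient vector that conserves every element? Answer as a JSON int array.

R: 3·4+2·5+2·2+1·4+3·0 = 30 | 5·6 = 30
Y: 3·4+2·5+2·0+1·3+3·5 = 40 | 5·8 = 40
Z: 3·1+2·0+2·5+1·6+3·7 = 40 | 5·8 = 40
A: 3·0+2·1+2·0+1·0+3·6 = 20 | 5·4 = 20
G: 3·5+2·3+2·2+1·0+3·0 = 25 | 5·5 = 25
gcd(3,2,2,1,3,5) = 1

Coefficients: [3, 2, 2, 1, 3, 5]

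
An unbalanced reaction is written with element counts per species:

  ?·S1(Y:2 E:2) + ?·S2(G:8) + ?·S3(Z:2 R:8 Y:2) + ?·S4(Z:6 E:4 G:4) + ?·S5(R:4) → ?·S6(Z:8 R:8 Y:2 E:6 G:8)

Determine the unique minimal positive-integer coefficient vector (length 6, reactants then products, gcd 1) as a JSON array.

Coefficients: [3, 2, 2, 6, 6, 5]

Z: 3·0+2·0+2·2+6·6+6·0 = 40 | 5·8 = 40
R: 3·0+2·0+2·8+6·0+6·4 = 40 | 5·8 = 40
Y: 3·2+2·0+2·2+6·0+6·0 = 10 | 5·2 = 10
E: 3·2+2·0+2·0+6·4+6·0 = 30 | 5·6 = 30
G: 3·0+2·8+2·0+6·4+6·0 = 40 | 5·8 = 40
gcd(3,2,2,6,6,5) = 1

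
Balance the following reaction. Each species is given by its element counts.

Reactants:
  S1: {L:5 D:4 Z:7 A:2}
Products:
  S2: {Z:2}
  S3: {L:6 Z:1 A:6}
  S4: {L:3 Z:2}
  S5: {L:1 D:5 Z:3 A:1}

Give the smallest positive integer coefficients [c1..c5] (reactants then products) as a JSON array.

L: 5·5 = 25 | 6·0+1·6+5·3+4·1 = 25
D: 5·4 = 20 | 6·0+1·0+5·0+4·5 = 20
Z: 5·7 = 35 | 6·2+1·1+5·2+4·3 = 35
A: 5·2 = 10 | 6·0+1·6+5·0+4·1 = 10
gcd(5,6,1,5,4) = 1

Coefficients: [5, 6, 1, 5, 4]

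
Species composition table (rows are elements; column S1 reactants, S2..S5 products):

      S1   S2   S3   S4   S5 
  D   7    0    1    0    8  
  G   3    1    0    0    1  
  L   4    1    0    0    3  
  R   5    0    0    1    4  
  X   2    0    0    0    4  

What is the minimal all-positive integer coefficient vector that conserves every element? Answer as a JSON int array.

Coefficients: [2, 5, 6, 6, 1]

D: 2·7 = 14 | 5·0+6·1+6·0+1·8 = 14
G: 2·3 = 6 | 5·1+6·0+6·0+1·1 = 6
L: 2·4 = 8 | 5·1+6·0+6·0+1·3 = 8
R: 2·5 = 10 | 5·0+6·0+6·1+1·4 = 10
X: 2·2 = 4 | 5·0+6·0+6·0+1·4 = 4
gcd(2,5,6,6,1) = 1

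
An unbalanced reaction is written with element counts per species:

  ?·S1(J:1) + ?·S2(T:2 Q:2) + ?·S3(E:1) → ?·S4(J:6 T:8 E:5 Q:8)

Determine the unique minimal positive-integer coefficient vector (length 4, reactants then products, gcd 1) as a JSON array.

J: 6·1+4·0+5·0 = 6 | 1·6 = 6
T: 6·0+4·2+5·0 = 8 | 1·8 = 8
E: 6·0+4·0+5·1 = 5 | 1·5 = 5
Q: 6·0+4·2+5·0 = 8 | 1·8 = 8
gcd(6,4,5,1) = 1

Coefficients: [6, 4, 5, 1]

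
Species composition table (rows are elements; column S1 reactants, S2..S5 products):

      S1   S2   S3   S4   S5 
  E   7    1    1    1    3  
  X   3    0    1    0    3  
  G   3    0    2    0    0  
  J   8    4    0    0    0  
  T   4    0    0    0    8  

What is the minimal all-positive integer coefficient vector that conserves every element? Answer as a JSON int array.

Coefficients: [2, 4, 3, 4, 1]

E: 2·7 = 14 | 4·1+3·1+4·1+1·3 = 14
X: 2·3 = 6 | 4·0+3·1+4·0+1·3 = 6
G: 2·3 = 6 | 4·0+3·2+4·0+1·0 = 6
J: 2·8 = 16 | 4·4+3·0+4·0+1·0 = 16
T: 2·4 = 8 | 4·0+3·0+4·0+1·8 = 8
gcd(2,4,3,4,1) = 1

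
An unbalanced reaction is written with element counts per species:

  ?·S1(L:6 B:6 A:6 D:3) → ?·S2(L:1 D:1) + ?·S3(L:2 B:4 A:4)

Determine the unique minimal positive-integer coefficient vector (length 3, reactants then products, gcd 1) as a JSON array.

Coefficients: [2, 6, 3]

L: 2·6 = 12 | 6·1+3·2 = 12
B: 2·6 = 12 | 6·0+3·4 = 12
A: 2·6 = 12 | 6·0+3·4 = 12
D: 2·3 = 6 | 6·1+3·0 = 6
gcd(2,6,3) = 1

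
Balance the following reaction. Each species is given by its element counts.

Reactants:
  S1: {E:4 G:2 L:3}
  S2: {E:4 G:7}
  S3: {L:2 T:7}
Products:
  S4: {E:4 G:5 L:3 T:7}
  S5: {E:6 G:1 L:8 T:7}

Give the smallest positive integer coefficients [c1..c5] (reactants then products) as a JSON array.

Coefficients: [5, 1, 5, 3, 2]

E: 5·4+1·4+5·0 = 24 | 3·4+2·6 = 24
G: 5·2+1·7+5·0 = 17 | 3·5+2·1 = 17
L: 5·3+1·0+5·2 = 25 | 3·3+2·8 = 25
T: 5·0+1·0+5·7 = 35 | 3·7+2·7 = 35
gcd(5,1,5,3,2) = 1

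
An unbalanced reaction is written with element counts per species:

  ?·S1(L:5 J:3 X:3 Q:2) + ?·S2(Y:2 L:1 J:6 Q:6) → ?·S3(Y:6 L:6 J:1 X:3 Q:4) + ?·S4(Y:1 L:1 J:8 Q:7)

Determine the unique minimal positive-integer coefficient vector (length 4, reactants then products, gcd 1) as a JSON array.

Coefficients: [1, 5, 1, 4]

Y: 1·0+5·2 = 10 | 1·6+4·1 = 10
L: 1·5+5·1 = 10 | 1·6+4·1 = 10
J: 1·3+5·6 = 33 | 1·1+4·8 = 33
X: 1·3+5·0 = 3 | 1·3+4·0 = 3
Q: 1·2+5·6 = 32 | 1·4+4·7 = 32
gcd(1,5,1,4) = 1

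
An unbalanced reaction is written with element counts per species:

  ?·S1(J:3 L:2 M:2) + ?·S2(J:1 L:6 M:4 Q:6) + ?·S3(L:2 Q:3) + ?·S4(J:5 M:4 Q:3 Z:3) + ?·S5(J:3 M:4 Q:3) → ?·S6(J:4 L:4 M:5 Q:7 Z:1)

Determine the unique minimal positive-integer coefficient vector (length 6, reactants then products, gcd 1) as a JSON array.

J: 1·3+2·1+5·0+2·5+3·3 = 24 | 6·4 = 24
L: 1·2+2·6+5·2+2·0+3·0 = 24 | 6·4 = 24
M: 1·2+2·4+5·0+2·4+3·4 = 30 | 6·5 = 30
Q: 1·0+2·6+5·3+2·3+3·3 = 42 | 6·7 = 42
Z: 1·0+2·0+5·0+2·3+3·0 = 6 | 6·1 = 6
gcd(1,2,5,2,3,6) = 1

Coefficients: [1, 2, 5, 2, 3, 6]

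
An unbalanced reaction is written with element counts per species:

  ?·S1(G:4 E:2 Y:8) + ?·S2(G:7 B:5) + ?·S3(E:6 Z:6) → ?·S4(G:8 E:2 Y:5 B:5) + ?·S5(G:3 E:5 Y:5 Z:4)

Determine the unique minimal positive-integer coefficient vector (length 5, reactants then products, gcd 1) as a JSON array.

Coefficients: [5, 2, 4, 2, 6]

G: 5·4+2·7+4·0 = 34 | 2·8+6·3 = 34
E: 5·2+2·0+4·6 = 34 | 2·2+6·5 = 34
Y: 5·8+2·0+4·0 = 40 | 2·5+6·5 = 40
B: 5·0+2·5+4·0 = 10 | 2·5+6·0 = 10
Z: 5·0+2·0+4·6 = 24 | 2·0+6·4 = 24
gcd(5,2,4,2,6) = 1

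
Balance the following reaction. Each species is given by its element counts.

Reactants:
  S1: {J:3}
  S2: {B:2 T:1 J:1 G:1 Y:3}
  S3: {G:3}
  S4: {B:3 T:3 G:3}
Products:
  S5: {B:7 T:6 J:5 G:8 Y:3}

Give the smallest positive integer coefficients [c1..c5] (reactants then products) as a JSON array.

Coefficients: [4, 3, 2, 5, 3]

B: 4·0+3·2+2·0+5·3 = 21 | 3·7 = 21
T: 4·0+3·1+2·0+5·3 = 18 | 3·6 = 18
J: 4·3+3·1+2·0+5·0 = 15 | 3·5 = 15
G: 4·0+3·1+2·3+5·3 = 24 | 3·8 = 24
Y: 4·0+3·3+2·0+5·0 = 9 | 3·3 = 9
gcd(4,3,2,5,3) = 1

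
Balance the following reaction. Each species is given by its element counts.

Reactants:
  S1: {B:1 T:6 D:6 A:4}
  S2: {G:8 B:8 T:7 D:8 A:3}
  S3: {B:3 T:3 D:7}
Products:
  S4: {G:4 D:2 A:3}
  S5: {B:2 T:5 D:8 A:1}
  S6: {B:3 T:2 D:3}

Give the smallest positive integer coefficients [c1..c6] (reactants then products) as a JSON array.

G: 2·0+1·8+6·0 = 8 | 2·4+5·0+6·0 = 8
B: 2·1+1·8+6·3 = 28 | 2·0+5·2+6·3 = 28
T: 2·6+1·7+6·3 = 37 | 2·0+5·5+6·2 = 37
D: 2·6+1·8+6·7 = 62 | 2·2+5·8+6·3 = 62
A: 2·4+1·3+6·0 = 11 | 2·3+5·1+6·0 = 11
gcd(2,1,6,2,5,6) = 1

Coefficients: [2, 1, 6, 2, 5, 6]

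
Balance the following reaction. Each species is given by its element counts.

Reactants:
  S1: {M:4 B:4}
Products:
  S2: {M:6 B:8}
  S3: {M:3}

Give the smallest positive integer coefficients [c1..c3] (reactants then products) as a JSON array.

M: 6·4 = 24 | 3·6+2·3 = 24
B: 6·4 = 24 | 3·8+2·0 = 24
gcd(6,3,2) = 1

Coefficients: [6, 3, 2]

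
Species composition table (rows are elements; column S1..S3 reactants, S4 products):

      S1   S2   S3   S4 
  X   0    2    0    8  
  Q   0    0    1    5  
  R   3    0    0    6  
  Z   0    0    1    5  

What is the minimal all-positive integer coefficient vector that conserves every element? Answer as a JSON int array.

X: 2·0+4·2+5·0 = 8 | 1·8 = 8
Q: 2·0+4·0+5·1 = 5 | 1·5 = 5
R: 2·3+4·0+5·0 = 6 | 1·6 = 6
Z: 2·0+4·0+5·1 = 5 | 1·5 = 5
gcd(2,4,5,1) = 1

Coefficients: [2, 4, 5, 1]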